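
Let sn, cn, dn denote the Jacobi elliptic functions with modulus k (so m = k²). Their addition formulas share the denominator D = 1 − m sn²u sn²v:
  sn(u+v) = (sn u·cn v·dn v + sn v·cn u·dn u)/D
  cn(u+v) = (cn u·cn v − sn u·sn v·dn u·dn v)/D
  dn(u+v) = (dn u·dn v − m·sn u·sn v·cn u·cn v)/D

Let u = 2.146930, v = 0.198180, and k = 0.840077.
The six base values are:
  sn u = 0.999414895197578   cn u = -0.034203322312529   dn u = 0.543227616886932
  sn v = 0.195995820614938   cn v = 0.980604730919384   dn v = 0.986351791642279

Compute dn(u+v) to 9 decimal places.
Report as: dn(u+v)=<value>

m = k² = 0.705729365929
D = 1 − m·sn²u·sn²v = 0.9729215721447135
dn(u+v) = (dn u·dn v − m·sn u·sn v·cn u·cn v)/D = 0.5404500634053969/0.9729215721447135 = 0.5554919110427636

dn(u+v)=0.555491911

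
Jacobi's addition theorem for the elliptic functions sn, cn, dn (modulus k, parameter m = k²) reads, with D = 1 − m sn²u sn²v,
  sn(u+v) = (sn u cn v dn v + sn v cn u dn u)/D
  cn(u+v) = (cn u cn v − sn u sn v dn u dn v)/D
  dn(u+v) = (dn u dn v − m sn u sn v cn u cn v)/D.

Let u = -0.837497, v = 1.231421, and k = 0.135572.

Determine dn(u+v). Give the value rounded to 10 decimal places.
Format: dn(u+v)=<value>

sn u = -0.7419232175877707, cn u = 0.6704848538216277, dn u = 0.994928568308376
sn v = 0.9415508620789548, cn v = 0.3368708567364905, dn v = 0.9918195425982876
m = k² = 0.018379767184
D = 1 − m·sn²u·sn²v = 0.9910309695056117
dn(u+v) = (dn u·dn v − m·sn u·sn v·cn u·cn v)/D = 0.9896895786272589/0.9910309695056117 = 0.9986464692631936

dn(u+v)=0.9986464693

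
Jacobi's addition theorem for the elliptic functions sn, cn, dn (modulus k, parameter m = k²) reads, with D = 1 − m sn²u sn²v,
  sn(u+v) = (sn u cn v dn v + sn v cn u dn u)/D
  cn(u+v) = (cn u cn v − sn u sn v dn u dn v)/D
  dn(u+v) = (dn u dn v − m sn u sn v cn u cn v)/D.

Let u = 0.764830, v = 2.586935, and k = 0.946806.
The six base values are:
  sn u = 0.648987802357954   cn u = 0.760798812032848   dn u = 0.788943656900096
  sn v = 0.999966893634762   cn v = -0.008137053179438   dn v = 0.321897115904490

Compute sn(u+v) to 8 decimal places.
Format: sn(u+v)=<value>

m = k² = 0.896441601636
D = 1 − m·sn²u·sn²v = 0.6224570931510819
sn(u+v) = (sn u·cn v·dn v + sn v·cn u·dn u)/D = 0.5985076357584007/0.6224570931510819 = 0.9615243240759918

sn(u+v)=0.96152432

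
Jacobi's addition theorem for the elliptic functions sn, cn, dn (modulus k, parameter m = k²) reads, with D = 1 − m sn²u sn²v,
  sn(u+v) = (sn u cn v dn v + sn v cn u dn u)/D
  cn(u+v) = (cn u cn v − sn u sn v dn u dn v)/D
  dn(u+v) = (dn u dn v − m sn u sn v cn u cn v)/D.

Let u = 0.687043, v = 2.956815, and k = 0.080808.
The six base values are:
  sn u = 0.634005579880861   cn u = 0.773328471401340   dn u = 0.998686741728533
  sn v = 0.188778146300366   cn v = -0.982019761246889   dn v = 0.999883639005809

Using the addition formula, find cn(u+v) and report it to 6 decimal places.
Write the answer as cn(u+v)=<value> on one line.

cn(u+v)=-0.879021

m = k² = 0.006529932864
D = 1 − m·sn²u·sn²v = 0.9999064597963875
cn(u+v) = (cn u·cn v − sn u·sn v·dn u·dn v)/D = -0.8789391512739046/0.9999064597963875 = -0.8790213751123124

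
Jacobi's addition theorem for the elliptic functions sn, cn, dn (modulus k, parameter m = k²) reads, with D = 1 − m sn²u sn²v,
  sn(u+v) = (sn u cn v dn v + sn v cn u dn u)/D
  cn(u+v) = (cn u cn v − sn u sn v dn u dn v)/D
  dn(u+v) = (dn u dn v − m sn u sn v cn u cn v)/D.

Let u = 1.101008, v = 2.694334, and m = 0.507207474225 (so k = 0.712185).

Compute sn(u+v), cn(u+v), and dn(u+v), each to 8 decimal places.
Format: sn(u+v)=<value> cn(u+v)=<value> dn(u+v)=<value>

sn(u+v)=-0.07477752 cn(u+v)=-0.99720024 dn(u+v)=0.99858092

sn u = 0.8484344490276449, cn u = 0.5293004682627408, dn u = 0.7968006383625304
sn v = 0.8149850732722683, cn v = -0.579481949972038, dn v = 0.8143171716014099
m = k² = 0.507207474225
D = 1 − m·sn²u·sn²v = 0.7574945285978156
sn(u+v) = (sn u·cn v·dn v + sn v·cn u·dn u)/D = -0.05664356187568485/0.7574945285978156 = -0.07477751948985918
cn(u+v) = (cn u·cn v − sn u·sn v·dn u·dn v)/D = -0.7553737272063825/0.7574945285978156 = -0.9972002419669501
dn(u+v) = (dn u·dn v − m·sn u·sn v·cn u·cn v)/D = 0.7564195853977547/0.7574945285978156 = 0.9985809228192701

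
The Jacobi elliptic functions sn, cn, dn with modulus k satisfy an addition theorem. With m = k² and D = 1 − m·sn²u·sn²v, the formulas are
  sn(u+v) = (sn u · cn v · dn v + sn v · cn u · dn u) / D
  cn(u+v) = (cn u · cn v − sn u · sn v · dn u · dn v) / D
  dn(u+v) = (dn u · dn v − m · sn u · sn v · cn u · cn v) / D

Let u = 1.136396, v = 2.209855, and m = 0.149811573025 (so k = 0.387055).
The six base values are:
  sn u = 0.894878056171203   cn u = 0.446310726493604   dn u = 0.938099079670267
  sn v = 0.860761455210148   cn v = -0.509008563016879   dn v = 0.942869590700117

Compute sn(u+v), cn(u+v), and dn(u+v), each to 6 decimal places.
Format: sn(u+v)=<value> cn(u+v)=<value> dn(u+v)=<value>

sn(u+v)=-0.075831 cn(u+v)=-0.997121 dn(u+v)=0.999569

m = k² = 0.149811573025
D = 1 − m·sn²u·sn²v = 0.9111129068950435
sn(u+v) = (sn u·cn v·dn v + sn v·cn u·dn u)/D = -0.06909088291345308/0.9111129068950435 = -0.07583130739405942
cn(u+v) = (cn u·cn v − sn u·sn v·dn u·dn v)/D = -0.908489504071993/0.9111129068950435 = -0.9971206611132414
dn(u+v) = (dn u·dn v − m·sn u·sn v·cn u·cn v)/D = 0.9107203720468088/0.9111129068950435 = 0.9995691699181692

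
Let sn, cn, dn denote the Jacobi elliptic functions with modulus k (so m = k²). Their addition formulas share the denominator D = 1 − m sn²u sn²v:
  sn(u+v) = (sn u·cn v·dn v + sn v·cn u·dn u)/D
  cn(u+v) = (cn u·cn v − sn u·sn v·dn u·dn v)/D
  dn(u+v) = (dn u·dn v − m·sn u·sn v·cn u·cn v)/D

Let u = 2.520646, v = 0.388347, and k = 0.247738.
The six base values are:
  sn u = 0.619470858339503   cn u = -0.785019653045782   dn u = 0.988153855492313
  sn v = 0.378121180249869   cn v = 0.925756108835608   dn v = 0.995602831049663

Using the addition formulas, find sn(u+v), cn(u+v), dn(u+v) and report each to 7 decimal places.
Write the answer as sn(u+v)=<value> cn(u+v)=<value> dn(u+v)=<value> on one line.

sn(u+v)=0.2785791 cn(u+v)=-0.9604133 dn(u+v)=0.9976156

m = k² = 0.061374116644
D = 1 − m·sn²u·sn²v = 0.9966326440567414
sn(u+v) = (sn u·cn v·dn v + sn v·cn u·dn u)/D = 0.2776410112472429/0.9966326440567414 = 0.2785790861887883
cn(u+v) = (cn u·cn v − sn u·sn v·dn u·dn v)/D = -0.9571792392614561/0.9966326440567414 = -0.9604132926705147
dn(u+v) = (dn u·dn v − m·sn u·sn v·cn u·cn v)/D = 0.9942563211741388/0.9966326440567414 = 0.9976156481560448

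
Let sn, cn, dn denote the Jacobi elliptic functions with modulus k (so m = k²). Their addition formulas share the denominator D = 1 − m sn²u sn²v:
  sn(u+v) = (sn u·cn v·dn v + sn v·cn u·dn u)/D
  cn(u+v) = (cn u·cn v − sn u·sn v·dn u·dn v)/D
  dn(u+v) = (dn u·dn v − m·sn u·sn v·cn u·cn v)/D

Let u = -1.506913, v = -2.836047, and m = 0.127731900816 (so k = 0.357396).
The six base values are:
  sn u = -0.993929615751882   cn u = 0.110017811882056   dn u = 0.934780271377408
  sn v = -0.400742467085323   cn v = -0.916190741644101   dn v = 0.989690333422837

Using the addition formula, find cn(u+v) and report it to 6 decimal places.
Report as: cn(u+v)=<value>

m = k² = 0.127731900816
D = 1 − m·sn²u·sn²v = 0.9797352442913625
cn(u+v) = (cn u·cn v − sn u·sn v·dn u·dn v)/D = -0.469290829200993/0.9797352442913625 = -0.4789975985200253

cn(u+v)=-0.478998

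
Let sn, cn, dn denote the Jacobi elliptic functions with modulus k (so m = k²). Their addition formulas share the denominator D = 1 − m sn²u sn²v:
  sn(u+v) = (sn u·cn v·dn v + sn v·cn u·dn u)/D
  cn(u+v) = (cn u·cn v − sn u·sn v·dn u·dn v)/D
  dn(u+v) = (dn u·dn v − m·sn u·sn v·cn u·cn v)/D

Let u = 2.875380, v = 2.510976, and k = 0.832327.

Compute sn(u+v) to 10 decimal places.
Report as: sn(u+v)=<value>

sn(u+v)=-0.8865255762

sn u = 0.8857816262955782, cn u = -0.4641022629950868, dn u = 0.6756091665820732
sn v = 0.9681815446911964, cn v = -0.250248869167013, dn v = 0.5921283872506371
m = k² = 0.692768234929
D = 1 − m·sn²u·sn²v = 0.4904874322103377
sn(u+v) = (sn u·cn v·dn v + sn v·cn u·dn u)/D = -0.434829653438029/0.4904874322103377 = -0.8865255761569835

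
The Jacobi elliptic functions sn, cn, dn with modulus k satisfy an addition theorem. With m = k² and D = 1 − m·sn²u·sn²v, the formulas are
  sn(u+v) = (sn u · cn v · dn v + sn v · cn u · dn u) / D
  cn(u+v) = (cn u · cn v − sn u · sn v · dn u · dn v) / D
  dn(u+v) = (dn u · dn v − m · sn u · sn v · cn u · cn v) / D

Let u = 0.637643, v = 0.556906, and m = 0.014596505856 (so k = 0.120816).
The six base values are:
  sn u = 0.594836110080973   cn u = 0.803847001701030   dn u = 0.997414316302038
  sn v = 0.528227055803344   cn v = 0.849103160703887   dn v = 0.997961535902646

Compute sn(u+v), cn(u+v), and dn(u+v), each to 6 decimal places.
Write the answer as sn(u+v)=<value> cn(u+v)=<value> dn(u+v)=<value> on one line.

m = k² = 0.014596505856
D = 1 − m·sn²u·sn²v = 0.9985589307880905
sn(u+v) = (sn u·cn v·dn v + sn v·cn u·dn u)/D = 0.9275634576011086/0.9985589307880905 = 0.92890206977474
cn(u+v) = (cn u·cn v − sn u·sn v·dn u·dn v)/D = 0.3697917932833703/0.9985589307880905 = 0.370325457899135
dn(u+v) = (dn u·dn v − m·sn u·sn v·cn u·cn v)/D = 0.9922507166014994/0.9985589307880905 = 0.9936826821211118

sn(u+v)=0.928902 cn(u+v)=0.370325 dn(u+v)=0.993683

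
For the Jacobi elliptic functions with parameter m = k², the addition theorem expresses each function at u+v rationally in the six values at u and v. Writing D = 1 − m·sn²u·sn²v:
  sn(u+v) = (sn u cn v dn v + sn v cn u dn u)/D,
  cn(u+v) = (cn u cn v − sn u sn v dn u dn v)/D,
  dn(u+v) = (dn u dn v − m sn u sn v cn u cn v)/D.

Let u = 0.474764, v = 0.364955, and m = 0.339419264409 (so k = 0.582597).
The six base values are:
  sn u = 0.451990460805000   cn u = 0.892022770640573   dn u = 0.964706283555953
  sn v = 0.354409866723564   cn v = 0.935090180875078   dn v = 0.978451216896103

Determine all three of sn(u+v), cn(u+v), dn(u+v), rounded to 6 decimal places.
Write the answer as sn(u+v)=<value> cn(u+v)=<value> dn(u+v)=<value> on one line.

m = k² = 0.339419264409
D = 1 − m·sn²u·sn²v = 0.9912902310475367
sn(u+v) = (sn u·cn v·dn v + sn v·cn u·dn u)/D = 0.7185280656372816/0.9912902310475367 = 0.7248412655877621
cn(u+v) = (cn u·cn v − sn u·sn v·dn u·dn v)/D = 0.6829156178195261/0.9912902310475367 = 0.6889159162779819
dn(u+v) = (dn u·dn v − m·sn u·sn v·cn u·cn v)/D = 0.8985655614718758/0.9912902310475367 = 0.9064606240720491

sn(u+v)=0.724841 cn(u+v)=0.688916 dn(u+v)=0.906461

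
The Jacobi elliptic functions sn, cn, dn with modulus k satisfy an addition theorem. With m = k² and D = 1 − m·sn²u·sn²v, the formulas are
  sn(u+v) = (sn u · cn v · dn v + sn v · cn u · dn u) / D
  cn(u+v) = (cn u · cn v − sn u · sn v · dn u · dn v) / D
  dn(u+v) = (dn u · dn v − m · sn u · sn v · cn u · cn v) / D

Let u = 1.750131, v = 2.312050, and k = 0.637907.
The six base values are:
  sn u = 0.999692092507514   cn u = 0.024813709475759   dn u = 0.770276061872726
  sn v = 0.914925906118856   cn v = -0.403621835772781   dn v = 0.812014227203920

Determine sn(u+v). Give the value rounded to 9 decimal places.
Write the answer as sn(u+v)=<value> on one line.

m = k² = 0.406925340649
D = 1 − m·sn²u·sn²v = 0.6595768397281913
sn(u+v) = (sn u·cn v·dn v + sn v·cn u·dn u)/D = -0.3101584067177247/0.6595768397281913 = -0.470238474179202

sn(u+v)=-0.470238474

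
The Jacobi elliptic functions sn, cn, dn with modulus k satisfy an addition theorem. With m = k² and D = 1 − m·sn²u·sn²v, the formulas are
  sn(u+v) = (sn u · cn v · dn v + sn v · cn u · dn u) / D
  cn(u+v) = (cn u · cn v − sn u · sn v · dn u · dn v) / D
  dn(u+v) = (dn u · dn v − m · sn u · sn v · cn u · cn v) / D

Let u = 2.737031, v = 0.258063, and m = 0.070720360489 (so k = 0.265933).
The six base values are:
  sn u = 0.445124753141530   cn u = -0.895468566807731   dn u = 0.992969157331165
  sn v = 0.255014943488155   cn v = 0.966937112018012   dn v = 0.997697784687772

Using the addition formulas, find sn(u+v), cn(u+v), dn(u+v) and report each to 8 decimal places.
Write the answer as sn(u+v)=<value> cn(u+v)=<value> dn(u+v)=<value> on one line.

m = k² = 0.070720360489
D = 1 − m·sn²u·sn²v = 0.9990887464823843
sn(u+v) = (sn u·cn v·dn v + sn v·cn u·dn u)/D = 0.2026644344913803/0.9990887464823843 = 0.2028492816127957
cn(u+v) = (cn u·cn v − sn u·sn v·dn u·dn v)/D = -0.9783176633077985/0.9990887464823843 = -0.9792099718391213
dn(u+v) = (dn u·dn v − m·sn u·sn v·cn u·cn v)/D = 0.997634018547041/0.9990887464823843 = 0.9985439452296253

sn(u+v)=0.20284928 cn(u+v)=-0.97920997 dn(u+v)=0.99854395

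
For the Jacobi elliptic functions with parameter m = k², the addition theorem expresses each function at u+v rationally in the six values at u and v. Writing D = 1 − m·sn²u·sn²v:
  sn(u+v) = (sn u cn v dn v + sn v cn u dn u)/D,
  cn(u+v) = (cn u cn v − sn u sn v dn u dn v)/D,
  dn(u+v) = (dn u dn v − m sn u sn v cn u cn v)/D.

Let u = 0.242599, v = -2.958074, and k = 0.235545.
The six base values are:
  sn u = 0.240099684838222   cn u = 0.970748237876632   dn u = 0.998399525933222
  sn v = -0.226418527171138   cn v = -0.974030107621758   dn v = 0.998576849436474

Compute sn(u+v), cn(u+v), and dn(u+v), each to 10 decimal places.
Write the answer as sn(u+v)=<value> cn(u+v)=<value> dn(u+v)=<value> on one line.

m = k² = 0.055481447025
D = 1 − m·sn²u·sn²v = 0.99983603359245
sn(u+v) = (sn u·cn v·dn v + sn v·cn u·dn u)/D = -0.4529751071797514/0.99983603359245 = -0.4530493920610104
cn(u+v) = (cn u·cn v − sn u·sn v·dn u·dn v)/D = -0.8913392431310177/0.99983603359245 = -0.8914854167921923
dn(u+v) = (dn u·dn v − m·sn u·sn v·cn u·cn v)/D = 0.9941267791585777/0.99983603359245 = 0.9942898092866701

sn(u+v)=-0.4530493921 cn(u+v)=-0.8914854168 dn(u+v)=0.9942898093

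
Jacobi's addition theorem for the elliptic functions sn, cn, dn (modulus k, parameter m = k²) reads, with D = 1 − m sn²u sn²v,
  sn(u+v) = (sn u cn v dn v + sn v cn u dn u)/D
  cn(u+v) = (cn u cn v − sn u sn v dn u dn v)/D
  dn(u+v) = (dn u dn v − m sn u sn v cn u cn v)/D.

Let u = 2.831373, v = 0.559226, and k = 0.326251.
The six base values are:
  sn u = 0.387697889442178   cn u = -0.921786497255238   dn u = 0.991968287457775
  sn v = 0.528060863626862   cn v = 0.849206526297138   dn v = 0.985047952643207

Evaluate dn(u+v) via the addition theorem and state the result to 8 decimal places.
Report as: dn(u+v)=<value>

m = k² = 0.106439715001
D = 1 − m·sn²u·sn²v = 0.9955387296713374
dn(u+v) = (dn u·dn v − m·sn u·sn v·cn u·cn v)/D = 0.9941942001140007/0.9955387296713374 = 0.9986494452528425

dn(u+v)=0.99864945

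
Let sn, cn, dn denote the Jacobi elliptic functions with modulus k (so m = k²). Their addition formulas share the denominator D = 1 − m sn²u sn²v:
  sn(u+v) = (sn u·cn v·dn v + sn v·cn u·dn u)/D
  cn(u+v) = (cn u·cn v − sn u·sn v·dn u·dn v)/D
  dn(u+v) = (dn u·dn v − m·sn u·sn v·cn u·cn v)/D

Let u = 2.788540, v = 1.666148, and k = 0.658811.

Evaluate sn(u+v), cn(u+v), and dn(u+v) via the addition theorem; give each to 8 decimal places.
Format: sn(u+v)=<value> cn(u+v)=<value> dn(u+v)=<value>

sn u = 0.7041171008219568, cn u = -0.7100838741515556, dn u = 0.8858979968859756
sn v = 0.9947765753267124, cn v = 0.1020762713918255, dn v = 0.7553082088148872
m = k² = 0.434031933721
D = 1 − m·sn²u·sn²v = 0.7870573923017881
sn(u+v) = (sn u·cn v·dn v + sn v·cn u·dn u)/D = -0.5714892678381555/0.7870573923017881 = -0.726108760845009
cn(u+v) = (cn u·cn v − sn u·sn v·dn u·dn v)/D = -0.5411648136406318/0.7870573923017881 = -0.6875798625789775
dn(u+v) = (dn u·dn v − m·sn u·sn v·cn u·cn v)/D = 0.691161715151981/0.7870573923017881 = 0.8781592319851599

sn(u+v)=-0.72610876 cn(u+v)=-0.68757986 dn(u+v)=0.87815923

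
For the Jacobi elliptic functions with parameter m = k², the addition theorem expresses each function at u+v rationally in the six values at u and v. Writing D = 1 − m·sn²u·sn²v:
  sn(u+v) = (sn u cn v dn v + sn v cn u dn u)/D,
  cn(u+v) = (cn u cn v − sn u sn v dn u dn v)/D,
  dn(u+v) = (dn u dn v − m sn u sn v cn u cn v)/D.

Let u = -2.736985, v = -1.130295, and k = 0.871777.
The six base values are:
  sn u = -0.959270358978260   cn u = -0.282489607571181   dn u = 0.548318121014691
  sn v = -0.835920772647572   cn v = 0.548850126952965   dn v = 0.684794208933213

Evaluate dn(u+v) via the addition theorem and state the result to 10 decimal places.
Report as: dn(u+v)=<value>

m = k² = 0.759995137729
D = 1 − m·sn²u·sn²v = 0.5113216494674493
dn(u+v) = (dn u·dn v − m·sn u·sn v·cn u·cn v)/D = 0.4699723220929646/0.5113216494674493 = 0.9191324532854208

dn(u+v)=0.9191324533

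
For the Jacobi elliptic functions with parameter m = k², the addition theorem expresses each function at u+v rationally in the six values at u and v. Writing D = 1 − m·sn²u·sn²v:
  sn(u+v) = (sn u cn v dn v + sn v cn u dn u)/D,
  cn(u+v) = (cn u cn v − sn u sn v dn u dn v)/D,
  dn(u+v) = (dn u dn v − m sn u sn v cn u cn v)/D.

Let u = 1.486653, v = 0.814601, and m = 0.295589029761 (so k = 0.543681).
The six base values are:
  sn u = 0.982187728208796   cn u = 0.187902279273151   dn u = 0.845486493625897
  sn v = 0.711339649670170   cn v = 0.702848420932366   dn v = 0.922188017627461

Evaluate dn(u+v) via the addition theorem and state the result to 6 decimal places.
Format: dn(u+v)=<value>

dn(u+v)=0.879295

m = k² = 0.295589029761
D = 1 − m·sn²u·sn²v = 0.8557116215921724
dn(u+v) = (dn u·dn v − m·sn u·sn v·cn u·cn v)/D = 0.7524232172079829/0.8557116215921724 = 0.8792953119042525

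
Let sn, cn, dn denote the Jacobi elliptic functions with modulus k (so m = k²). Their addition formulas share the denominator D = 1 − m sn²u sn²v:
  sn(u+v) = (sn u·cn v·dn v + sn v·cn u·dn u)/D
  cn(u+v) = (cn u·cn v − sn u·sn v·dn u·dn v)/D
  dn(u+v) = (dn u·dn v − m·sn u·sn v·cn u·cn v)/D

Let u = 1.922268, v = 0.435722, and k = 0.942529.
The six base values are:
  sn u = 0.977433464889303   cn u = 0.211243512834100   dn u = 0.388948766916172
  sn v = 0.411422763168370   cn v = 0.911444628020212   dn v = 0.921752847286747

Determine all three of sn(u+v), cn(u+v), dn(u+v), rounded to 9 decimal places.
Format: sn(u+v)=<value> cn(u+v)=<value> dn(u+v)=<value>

m = k² = 0.888360915841
D = 1 − m·sn²u·sn²v = 0.8563384709005935
sn(u+v) = (sn u·cn v·dn v + sn v·cn u·dn u)/D = 0.8549716217032165/0.8563384709005935 = 0.9984038446901264
cn(u+v) = (cn u·cn v − sn u·sn v·dn u·dn v)/D = 0.04836427221140351/0.8563384709005935 = 0.05647798604743263
dn(u+v) = (dn u·dn v − m·sn u·sn v·cn u·cn v)/D = 0.2897320260456206/0.8563384709005935 = 0.3383382107555152

sn(u+v)=0.998403845 cn(u+v)=0.056477986 dn(u+v)=0.338338211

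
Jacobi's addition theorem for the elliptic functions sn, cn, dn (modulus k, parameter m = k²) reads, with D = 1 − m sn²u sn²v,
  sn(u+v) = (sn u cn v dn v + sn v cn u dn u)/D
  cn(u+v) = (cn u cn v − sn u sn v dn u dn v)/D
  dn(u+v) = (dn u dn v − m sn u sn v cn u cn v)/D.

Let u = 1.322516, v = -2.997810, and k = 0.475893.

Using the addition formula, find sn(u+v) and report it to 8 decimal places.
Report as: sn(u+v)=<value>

sn(u+v)=-0.99999834

sn u = 0.9523778337194956, cn u = 0.3049204188632844, dn u = 0.8913936377824246
sn v = -0.3401507698481389, cn v = -0.9403709128698731, dn v = 0.9868112101538325
m = k² = 0.226474147449
D = 1 − m·sn²u·sn²v = 0.9762326858027696
sn(u+v) = (sn u·cn v·dn v + sn v·cn u·dn u)/D = -0.9762310666692414/0.9762326858027696 = -0.9999983414471245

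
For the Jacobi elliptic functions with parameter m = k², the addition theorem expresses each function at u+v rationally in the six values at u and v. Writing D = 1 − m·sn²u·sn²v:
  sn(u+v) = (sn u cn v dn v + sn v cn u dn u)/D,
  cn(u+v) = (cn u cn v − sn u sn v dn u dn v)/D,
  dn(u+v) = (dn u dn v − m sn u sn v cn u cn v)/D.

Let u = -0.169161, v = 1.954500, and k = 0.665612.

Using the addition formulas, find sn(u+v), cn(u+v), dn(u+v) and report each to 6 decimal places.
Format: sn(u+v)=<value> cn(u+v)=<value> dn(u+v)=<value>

sn(u+v)=0.999849 cn(u+v)=0.017366 dn(u+v)=0.746387

sn u = -0.1680052721545164, cn u = 0.9857860967412184, dn u = 0.9937277660356388
sn v = 0.9940600053107893, cn v = -0.1088333856935154, dn v = 0.7498055321547672
m = k² = 0.443039334544
D = 1 − m·sn²u·sn²v = 0.9876429925411233
sn(u+v) = (sn u·cn v·dn v + sn v·cn u·dn u)/D = 0.9874940601666552/0.9876429925411233 = 0.9998492042412158
cn(u+v) = (cn u·cn v − sn u·sn v·dn u·dn v)/D = 0.01715114722575986/0.9876429925411233 = 0.01736573575197591
dn(u+v) = (dn u·dn v − m·sn u·sn v·cn u·cn v)/D = 0.7371643656564397/0.9876429925411233 = 0.7463874813304523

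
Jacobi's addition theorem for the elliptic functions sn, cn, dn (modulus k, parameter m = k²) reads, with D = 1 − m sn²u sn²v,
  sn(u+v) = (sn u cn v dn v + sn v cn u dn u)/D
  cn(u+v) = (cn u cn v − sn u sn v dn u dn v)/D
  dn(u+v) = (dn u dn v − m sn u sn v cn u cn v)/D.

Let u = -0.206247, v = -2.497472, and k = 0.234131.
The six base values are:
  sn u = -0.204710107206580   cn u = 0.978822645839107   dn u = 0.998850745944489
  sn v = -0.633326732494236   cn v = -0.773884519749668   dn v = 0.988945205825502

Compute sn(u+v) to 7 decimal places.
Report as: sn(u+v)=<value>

m = k² = 0.054817325161
D = 1 − m·sn²u·sn²v = 0.9990785918460102
sn(u+v) = (sn u·cn v·dn v + sn v·cn u·dn u)/D = -0.4625314480836601/0.9990785918460102 = -0.4629580213795141

sn(u+v)=-0.4629580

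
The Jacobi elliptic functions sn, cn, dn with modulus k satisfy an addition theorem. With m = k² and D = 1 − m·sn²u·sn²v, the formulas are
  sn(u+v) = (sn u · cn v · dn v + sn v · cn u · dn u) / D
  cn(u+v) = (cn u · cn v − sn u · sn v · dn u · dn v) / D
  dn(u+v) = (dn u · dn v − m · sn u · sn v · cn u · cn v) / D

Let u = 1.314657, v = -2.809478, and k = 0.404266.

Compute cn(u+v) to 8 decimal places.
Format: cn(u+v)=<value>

cn(u+v)=0.13396300

sn u = 0.9553571496028589, cn u = 0.2954534086835024, dn u = 0.9224073596404394
sn v = -0.4538131027612503, cn v = -0.8910968902213759, dn v = 0.9830269504099277
m = k² = 0.163430998756
D = 1 − m·sn²u·sn²v = 0.9692800847801396
cn(u+v) = (cn u·cn v − sn u·sn v·dn u·dn v)/D = 0.1298476670649434/0.9692800847801396 = 0.1339629990379886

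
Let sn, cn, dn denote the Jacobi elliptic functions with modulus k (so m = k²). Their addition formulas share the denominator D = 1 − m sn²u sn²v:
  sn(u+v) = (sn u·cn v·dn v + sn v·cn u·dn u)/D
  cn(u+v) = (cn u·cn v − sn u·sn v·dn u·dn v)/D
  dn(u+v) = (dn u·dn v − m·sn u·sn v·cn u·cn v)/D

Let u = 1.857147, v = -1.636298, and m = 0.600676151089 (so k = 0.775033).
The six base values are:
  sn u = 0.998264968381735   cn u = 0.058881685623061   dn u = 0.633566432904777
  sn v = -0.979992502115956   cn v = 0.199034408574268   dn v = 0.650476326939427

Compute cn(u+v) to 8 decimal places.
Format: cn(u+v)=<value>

cn(u+v)=0.97594487

m = k² = 0.600676151089
D = 1 − m·sn²u·sn²v = 0.4251195272868682
cn(u+v) = (cn u·cn v − sn u·sn v·dn u·dn v)/D = 0.4148932232841238/0.4251195272868682 = 0.9759448735088479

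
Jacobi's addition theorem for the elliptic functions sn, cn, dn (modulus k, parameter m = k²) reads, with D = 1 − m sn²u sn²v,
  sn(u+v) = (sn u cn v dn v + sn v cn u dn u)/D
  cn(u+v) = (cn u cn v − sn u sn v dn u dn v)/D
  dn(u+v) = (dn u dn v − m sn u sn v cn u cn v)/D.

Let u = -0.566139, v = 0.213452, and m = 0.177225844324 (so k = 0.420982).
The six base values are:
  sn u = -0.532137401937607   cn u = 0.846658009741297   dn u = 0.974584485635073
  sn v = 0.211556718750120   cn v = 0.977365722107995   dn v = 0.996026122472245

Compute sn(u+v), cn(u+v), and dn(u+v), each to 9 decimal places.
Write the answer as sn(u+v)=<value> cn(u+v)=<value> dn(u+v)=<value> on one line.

sn(u+v)=-0.344235396 cn(u+v)=0.938883375 dn(u+v)=0.989443829

m = k² = 0.177225844324
D = 1 − m·sn²u·sn²v = 0.9977539042356273
sn(u+v) = (sn u·cn v·dn v + sn v·cn u·dn u)/D = -0.3434622104590523/0.9977539042356273 = -0.3442353961242341
cn(u+v) = (cn u·cn v − sn u·sn v·dn u·dn v)/D = 0.9367745531364625/0.9977539042356273 = 0.9388833751085337
dn(u+v) = (dn u·dn v − m·sn u·sn v·cn u·cn v)/D = 0.9872214432780719/0.9977539042356273 = 0.9894438288711842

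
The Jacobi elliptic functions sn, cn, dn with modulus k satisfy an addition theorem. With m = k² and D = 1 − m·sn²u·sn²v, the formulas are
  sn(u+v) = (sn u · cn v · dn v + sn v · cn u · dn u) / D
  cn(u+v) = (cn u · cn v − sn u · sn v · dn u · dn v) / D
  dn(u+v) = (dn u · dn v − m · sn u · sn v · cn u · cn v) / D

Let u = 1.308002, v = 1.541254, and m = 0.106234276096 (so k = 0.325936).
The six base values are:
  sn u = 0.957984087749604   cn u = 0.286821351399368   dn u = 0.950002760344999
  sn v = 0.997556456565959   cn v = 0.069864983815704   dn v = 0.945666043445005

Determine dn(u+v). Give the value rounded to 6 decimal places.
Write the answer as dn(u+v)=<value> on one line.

dn(u+v)=0.992657

m = k² = 0.106234276096
D = 1 − m·sn²u·sn²v = 0.9029811278697573
dn(u+v) = (dn u·dn v − m·sn u·sn v·cn u·cn v)/D = 0.8963509744241895/0.9029811278697573 = 0.9926574839263705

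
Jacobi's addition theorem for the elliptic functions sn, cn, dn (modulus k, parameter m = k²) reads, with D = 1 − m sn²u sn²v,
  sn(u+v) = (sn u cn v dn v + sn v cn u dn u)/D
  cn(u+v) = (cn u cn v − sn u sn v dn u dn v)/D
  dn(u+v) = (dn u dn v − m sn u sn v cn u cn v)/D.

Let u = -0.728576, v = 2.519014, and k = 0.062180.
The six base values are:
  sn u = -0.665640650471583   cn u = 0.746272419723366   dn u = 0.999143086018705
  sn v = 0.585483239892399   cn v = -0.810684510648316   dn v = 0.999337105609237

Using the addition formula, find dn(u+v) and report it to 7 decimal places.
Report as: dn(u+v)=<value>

m = k² = 0.0038663524
D = 1 − m·sn²u·sn²v = 0.9994127675546352
dn(u+v) = (dn u·dn v − m·sn u·sn v·cn u·cn v)/D = 0.9975691582242766/0.9994127675546352 = 0.9981553074062987

dn(u+v)=0.9981553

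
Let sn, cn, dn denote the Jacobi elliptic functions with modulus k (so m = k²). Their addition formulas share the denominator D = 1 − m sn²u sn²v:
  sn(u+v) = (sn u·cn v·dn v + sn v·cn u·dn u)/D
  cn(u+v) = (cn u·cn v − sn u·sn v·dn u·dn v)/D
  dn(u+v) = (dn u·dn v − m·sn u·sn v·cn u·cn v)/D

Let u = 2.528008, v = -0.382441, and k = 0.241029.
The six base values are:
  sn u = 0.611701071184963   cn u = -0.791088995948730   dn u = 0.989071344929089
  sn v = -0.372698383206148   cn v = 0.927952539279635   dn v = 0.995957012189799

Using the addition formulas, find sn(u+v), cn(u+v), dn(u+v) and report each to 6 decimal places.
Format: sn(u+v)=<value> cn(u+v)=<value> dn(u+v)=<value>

m = k² = 0.058094978841
D = 1 − m·sn²u·sn²v = 0.9969805204166443
sn(u+v) = (sn u·cn v·dn v + sn v·cn u·dn u)/D = 0.8569500543269427/0.9969805204166443 = 0.8595454342165261
cn(u+v) = (cn u·cn v − sn u·sn v·dn u·dn v)/D = -0.5095162043343596/0.9969805204166443 = -0.5110593375700356
dn(u+v) = (dn u·dn v − m·sn u·sn v·cn u·cn v)/D = 0.9753498511614281/0.9969805204166443 = 0.9783038195709414

sn(u+v)=0.859545 cn(u+v)=-0.511059 dn(u+v)=0.978304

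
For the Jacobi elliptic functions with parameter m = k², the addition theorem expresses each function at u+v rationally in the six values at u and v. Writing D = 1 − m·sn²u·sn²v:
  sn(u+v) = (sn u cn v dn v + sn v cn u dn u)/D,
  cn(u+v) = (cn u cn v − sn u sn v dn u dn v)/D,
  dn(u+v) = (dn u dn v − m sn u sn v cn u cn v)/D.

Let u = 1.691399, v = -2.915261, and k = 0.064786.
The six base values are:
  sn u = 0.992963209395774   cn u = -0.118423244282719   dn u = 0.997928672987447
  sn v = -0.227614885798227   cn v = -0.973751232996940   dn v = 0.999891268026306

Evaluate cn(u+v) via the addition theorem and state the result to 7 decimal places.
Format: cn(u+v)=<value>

m = k² = 0.004197225796
D = 1 − m·sn²u·sn²v = 0.9997855974379387
cn(u+v) = (cn u·cn v − sn u·sn v·dn u·dn v)/D = 0.3408353164227924/0.9997855974379387 = 0.3409084080589085

cn(u+v)=0.3409084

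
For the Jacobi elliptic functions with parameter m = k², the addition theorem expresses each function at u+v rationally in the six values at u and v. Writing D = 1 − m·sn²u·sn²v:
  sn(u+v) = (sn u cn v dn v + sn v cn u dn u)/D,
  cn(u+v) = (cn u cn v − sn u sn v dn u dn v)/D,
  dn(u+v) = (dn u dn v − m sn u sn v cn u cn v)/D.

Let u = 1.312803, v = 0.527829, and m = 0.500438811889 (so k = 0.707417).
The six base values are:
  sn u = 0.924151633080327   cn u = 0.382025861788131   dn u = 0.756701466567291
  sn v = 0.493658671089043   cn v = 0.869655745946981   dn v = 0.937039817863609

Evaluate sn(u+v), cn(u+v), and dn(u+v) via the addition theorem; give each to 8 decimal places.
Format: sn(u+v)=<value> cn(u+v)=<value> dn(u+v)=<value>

sn(u+v)=0.99995233 cn(u+v)=0.00976413 dn(u+v)=0.70683018

m = k² = 0.500438811889
D = 1 − m·sn²u·sn²v = 0.8958423927640229
sn(u+v) = (sn u·cn v·dn v + sn v·cn u·dn u)/D = 0.8957996877606939/0.8958423927640229 = 0.9999523297806914
cn(u+v) = (cn u·cn v − sn u·sn v·dn u·dn v)/D = 0.008747118440558484/0.8958423927640229 = 0.009764126492797706
dn(u+v) = (dn u·dn v − m·sn u·sn v·cn u·cn v)/D = 0.6332084369855754/0.8958423927640229 = 0.7068301769375756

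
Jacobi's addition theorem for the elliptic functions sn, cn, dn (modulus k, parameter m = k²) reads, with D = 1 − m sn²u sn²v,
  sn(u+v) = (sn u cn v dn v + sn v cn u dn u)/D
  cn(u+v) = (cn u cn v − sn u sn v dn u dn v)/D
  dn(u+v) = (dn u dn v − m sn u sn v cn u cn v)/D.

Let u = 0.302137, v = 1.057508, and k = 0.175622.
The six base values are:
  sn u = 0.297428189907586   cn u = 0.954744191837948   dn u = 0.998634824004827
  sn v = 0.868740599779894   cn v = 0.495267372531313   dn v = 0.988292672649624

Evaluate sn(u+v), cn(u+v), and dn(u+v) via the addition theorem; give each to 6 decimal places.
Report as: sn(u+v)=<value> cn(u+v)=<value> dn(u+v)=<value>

m = k² = 0.030843086884
D = 1 − m·sn²u·sn²v = 0.9979407819797923
sn(u+v) = (sn u·cn v·dn v + sn v·cn u·dn u)/D = 0.9738746436686842/0.9979407819797923 = 0.975884202003085
cn(u+v) = (cn u·cn v − sn u·sn v·dn u·dn v)/D = 0.2178393508015314/0.9979407819797923 = 0.2182888551456578
dn(u+v) = (dn u·dn v − m·sn u·sn v·cn u·cn v)/D = 0.9831750806758032/0.9979407819797923 = 0.985203830156439

sn(u+v)=0.975884 cn(u+v)=0.218289 dn(u+v)=0.985204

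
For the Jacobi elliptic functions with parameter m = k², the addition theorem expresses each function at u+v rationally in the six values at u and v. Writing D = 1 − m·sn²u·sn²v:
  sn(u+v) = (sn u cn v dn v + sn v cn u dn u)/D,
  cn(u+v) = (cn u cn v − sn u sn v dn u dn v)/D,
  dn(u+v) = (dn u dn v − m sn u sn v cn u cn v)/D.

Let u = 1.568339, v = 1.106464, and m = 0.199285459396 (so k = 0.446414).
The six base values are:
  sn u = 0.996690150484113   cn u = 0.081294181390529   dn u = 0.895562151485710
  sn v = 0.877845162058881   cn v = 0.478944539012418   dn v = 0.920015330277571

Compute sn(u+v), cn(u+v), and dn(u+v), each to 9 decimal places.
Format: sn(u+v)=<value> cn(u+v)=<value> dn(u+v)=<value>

sn(u+v)=0.593654602 cn(u+v)=-0.804719960 dn(u+v)=0.964244090

m = k² = 0.199285459396
D = 1 − m·sn²u·sn²v = 0.8474431245939914
sn(u+v) = (sn u·cn v·dn v + sn v·cn u·dn u)/D = 0.5030885104859691/0.8474431245939914 = 0.5936546015722271
cn(u+v) = (cn u·cn v − sn u·sn v·dn u·dn v)/D = -0.6819543973306691/0.8474431245939914 = -0.8047199600060386
dn(u+v) = (dn u·dn v − m·sn u·sn v·cn u·cn v)/D = 0.817142024606559/0.8474431245939914 = 0.9642440901246918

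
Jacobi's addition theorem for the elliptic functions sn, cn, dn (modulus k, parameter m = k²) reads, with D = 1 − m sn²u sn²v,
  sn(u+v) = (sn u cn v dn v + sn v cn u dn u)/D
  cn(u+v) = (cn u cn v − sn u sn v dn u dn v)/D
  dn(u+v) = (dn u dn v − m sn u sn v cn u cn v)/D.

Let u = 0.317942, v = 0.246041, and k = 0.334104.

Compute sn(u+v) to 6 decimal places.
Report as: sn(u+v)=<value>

sn u = 0.3120560067988582, cn u = 0.950063707664255, dn u = 0.9945501634086516
sn v = 0.2433006636020934, cn v = 0.9699509199391385, dn v = 0.9966906770802125
m = k² = 0.111625482816
D = 1 − m·sn²u·sn²v = 0.9993565496656866
sn(u+v) = (sn u·cn v·dn v + sn v·cn u·dn u)/D = 0.5315687429287211/0.9993565496656866 = 0.5319110012402942

sn(u+v)=0.531911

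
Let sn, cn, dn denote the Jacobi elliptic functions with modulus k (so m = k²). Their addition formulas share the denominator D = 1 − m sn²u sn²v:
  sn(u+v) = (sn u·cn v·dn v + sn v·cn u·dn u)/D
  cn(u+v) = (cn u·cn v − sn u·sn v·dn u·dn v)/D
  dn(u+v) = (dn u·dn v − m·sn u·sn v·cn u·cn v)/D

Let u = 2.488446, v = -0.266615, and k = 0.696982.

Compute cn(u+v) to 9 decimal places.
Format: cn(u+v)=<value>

sn u = 0.8876682580214939, cn u = -0.4604835107808819, dn u = 0.7856361571755245
sn v = -0.262010309199597, cn v = 0.9650650744240678, dn v = 0.9831842274623327
m = k² = 0.485783908324
D = 1 − m·sn²u·sn²v = 0.973722668222217
cn(u+v) = (cn u·cn v − sn u·sn v·dn u·dn v)/D = -0.264747292423998/0.973722668222217 = -0.2718918857125538

cn(u+v)=-0.271891886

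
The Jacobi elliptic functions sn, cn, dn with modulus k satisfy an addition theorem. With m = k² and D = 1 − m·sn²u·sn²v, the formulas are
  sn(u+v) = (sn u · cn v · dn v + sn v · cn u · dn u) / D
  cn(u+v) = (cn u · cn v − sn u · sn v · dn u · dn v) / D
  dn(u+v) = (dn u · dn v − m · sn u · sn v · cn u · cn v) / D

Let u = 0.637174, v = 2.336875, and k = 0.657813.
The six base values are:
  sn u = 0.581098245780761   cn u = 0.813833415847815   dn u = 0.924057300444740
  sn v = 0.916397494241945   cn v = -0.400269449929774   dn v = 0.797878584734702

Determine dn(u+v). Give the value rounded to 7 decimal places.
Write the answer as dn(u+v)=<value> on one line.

m = k² = 0.432717942969
D = 1 − m·sn²u·sn²v = 0.8772922992036487
dn(u+v) = (dn u·dn v − m·sn u·sn v·cn u·cn v)/D = 0.8123486012653681/0.8772922992036487 = 0.925972565817308

dn(u+v)=0.9259726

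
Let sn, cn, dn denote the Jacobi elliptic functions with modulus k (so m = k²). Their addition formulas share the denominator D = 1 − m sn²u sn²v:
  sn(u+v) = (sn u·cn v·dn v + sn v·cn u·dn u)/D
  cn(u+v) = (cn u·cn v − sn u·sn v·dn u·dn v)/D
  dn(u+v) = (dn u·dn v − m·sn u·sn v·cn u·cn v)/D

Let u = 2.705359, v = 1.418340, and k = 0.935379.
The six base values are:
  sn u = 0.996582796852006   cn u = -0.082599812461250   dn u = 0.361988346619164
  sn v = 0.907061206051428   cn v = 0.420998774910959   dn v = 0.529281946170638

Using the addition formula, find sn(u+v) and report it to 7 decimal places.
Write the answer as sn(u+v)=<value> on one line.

sn(u+v)=0.6838933

m = k² = 0.874933873641
D = 1 − m·sn²u·sn²v = 0.2850507924935699
sn(u+v) = (sn u·cn v·dn v + sn v·cn u·dn u)/D = 0.1949443217728309/0.2850507924935699 = 0.6838932811499846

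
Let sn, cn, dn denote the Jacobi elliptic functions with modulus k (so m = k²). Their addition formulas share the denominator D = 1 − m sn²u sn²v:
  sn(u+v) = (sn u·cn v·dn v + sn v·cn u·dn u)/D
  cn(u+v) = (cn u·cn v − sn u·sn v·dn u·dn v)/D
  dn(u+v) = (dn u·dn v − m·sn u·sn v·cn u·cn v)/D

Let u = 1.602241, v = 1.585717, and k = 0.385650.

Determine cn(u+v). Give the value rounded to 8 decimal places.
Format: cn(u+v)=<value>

sn u = 0.9995527546274487, cn u = 0.02990469389041453, dn u = 0.9227172273843278
sn v = 0.9989806030398442, cn v = 0.04514149698613398, dn v = 0.9228093760116683
m = k² = 0.1487259225
D = 1 − m·sn²u·sn²v = 0.8517098776369016
cn(u+v) = (cn u·cn v − sn u·sn v·dn u·dn v)/D = -0.8488937200286057/0.8517098776369016 = -0.9966935247761721

cn(u+v)=-0.99669352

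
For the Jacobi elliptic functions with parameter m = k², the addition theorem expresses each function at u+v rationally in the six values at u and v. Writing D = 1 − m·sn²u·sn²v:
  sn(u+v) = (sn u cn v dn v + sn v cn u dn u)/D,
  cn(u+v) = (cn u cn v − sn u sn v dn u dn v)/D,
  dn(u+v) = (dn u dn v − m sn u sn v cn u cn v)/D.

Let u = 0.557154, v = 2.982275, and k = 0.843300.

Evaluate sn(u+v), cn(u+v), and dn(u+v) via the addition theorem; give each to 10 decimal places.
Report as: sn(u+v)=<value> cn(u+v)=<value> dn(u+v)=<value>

sn(u+v)=0.5776959827 cn(u+v)=-0.8162520147 dn(u+v)=0.8733065871

sn u = 0.512462346556376, cn u = 0.858709696790442, dn u = 0.9017971885526687
sn v = 0.8666789495468401, cn v = -0.4988663131665495, dn v = 0.6825163145108873
m = k² = 0.71115489
D = 1 − m·sn²u·sn²v = 0.8597171375675118
sn(u+v) = (sn u·cn v·dn v + sn v·cn u·dn u)/D = 0.4966551366365911/0.8597171375675118 = 0.5776959827063931
cn(u+v) = (cn u·cn v − sn u·sn v·dn u·dn v)/D = -0.7017458456448211/0.8597171375675118 = -0.8162520147386435
dn(u+v) = (dn u·dn v − m·sn u·sn v·cn u·cn v)/D = 0.7507966393003871/0.8597171375675118 = 0.8733065871231729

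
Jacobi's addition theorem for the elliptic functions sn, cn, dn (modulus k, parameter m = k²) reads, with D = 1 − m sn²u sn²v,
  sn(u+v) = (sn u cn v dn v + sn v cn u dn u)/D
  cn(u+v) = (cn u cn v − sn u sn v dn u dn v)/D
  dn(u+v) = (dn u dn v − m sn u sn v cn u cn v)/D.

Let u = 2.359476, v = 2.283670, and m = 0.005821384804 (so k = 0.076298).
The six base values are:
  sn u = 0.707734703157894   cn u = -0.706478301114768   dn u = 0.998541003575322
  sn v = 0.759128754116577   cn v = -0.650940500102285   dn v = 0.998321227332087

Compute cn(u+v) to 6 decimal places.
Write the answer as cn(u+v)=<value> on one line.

cn(u+v)=-0.075829

m = k² = 0.005821384804
D = 1 − m·sn²u·sn²v = 0.9983196560976756
cn(u+v) = (cn u·cn v − sn u·sn v·dn u·dn v)/D = -0.07570193738602936/0.9983196560976756 = -0.07582935678331739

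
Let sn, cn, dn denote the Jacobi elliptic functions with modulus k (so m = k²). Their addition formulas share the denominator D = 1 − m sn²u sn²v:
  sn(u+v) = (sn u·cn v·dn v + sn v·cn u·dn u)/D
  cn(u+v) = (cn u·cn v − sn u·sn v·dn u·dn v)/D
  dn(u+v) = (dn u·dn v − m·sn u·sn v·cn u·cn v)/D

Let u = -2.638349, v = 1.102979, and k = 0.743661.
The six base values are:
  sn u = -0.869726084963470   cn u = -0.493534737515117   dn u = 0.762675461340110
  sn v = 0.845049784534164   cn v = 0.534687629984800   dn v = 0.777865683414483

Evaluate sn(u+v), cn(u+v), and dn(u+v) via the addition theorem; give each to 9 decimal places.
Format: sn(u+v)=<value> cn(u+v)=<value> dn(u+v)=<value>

sn(u+v)=-0.969405907 cn(u+v)=0.245463211 dn(u+v)=0.693029354

m = k² = 0.553031682921
D = 1 − m·sn²u·sn²v = 0.7012694801407802
sn(u+v) = (sn u·cn v·dn v + sn v·cn u·dn u)/D = -0.6798147763122374/0.7012694801407802 = -0.9694059068074148
cn(u+v) = (cn u·cn v − sn u·sn v·dn u·dn v)/D = 0.1721358582180446/0.7012694801407802 = 0.2454632107809515
dn(u+v) = (dn u·dn v − m·sn u·sn v·cn u·cn v)/D = 0.4860003350133569/0.7012694801407802 = 0.693029354301562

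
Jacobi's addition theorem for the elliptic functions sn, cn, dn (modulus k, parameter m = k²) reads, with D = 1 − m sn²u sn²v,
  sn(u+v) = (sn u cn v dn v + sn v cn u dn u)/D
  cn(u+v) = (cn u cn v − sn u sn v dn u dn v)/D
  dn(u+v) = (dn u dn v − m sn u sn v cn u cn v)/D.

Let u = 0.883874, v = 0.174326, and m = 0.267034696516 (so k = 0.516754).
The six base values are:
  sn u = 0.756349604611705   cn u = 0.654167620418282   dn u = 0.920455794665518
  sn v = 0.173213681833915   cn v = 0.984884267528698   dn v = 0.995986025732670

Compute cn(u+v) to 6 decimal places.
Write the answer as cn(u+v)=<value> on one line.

m = k² = 0.267034696516
D = 1 − m·sn²u·sn²v = 0.9954167109348382
cn(u+v) = (cn u·cn v − sn u·sn v·dn u·dn v)/D = 0.5241744333500682/0.9954167109348382 = 0.5265879380885556

cn(u+v)=0.526588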